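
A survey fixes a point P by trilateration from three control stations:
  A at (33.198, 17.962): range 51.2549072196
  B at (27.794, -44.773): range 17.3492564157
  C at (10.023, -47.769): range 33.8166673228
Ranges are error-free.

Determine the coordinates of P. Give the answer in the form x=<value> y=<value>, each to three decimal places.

eq1: (x − 33.198)² + (y − 17.962)² = 51.2549072196²
eq2: (x − 27.794)² + (y + 44.773)² = 17.3492564157²
eq3: (x − 10.023)² + (y + 47.769)² = 33.8166673228²
eq1−eq3, eq1−eq2 (x²,y² cancel):
  -46.350·x − 131.462·y = 2441.095767
  -10.808·x − 125.470·y = 3678.456133
det = -46.350·-125.470 − -131.462·-10.808 = 4394.693204
x = (2441.095767·-125.470 − -131.462·3678.456133) / 4394.693204 = 40.342501
y = (-46.350·3678.456133 − 2441.095767·-10.808) / 4394.693204 = -32.792523

x=40.343 y=-32.793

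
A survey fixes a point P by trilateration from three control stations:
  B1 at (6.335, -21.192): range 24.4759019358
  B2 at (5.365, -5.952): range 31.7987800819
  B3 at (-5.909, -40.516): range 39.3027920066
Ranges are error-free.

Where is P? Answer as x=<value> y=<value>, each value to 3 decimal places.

x=30.424 y=-25.528

eq1: (x − 6.335)² + (y + 21.192)² = 24.4759019358²
eq2: (x − 5.365)² + (y + 5.952)² = 31.7987800819²
eq3: (x + 5.909)² + (y + 40.516)² = 39.3027920066²
eq1−eq2, eq1−eq3 (x²,y² cancel):
  -1.940·x + 30.480·y = -837.116199
  -24.488·x − 38.648·y = 241.589764
det = -1.940·-38.648 − 30.480·-24.488 = 821.371360
x = (-837.116199·-38.648 − 30.480·241.589764) / 821.371360 = 30.423767
y = (-1.940·241.589764 − -837.116199·-24.488) / 821.371360 = -25.528021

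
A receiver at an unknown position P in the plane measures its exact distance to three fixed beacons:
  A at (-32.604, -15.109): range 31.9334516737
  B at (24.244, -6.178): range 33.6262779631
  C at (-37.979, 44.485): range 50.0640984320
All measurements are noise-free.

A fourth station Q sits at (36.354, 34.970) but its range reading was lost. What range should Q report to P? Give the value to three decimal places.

53.335

eq1: (x + 32.604)² + (y + 15.109)² = 31.9334516737²
eq2: (x − 24.244)² + (y + 6.178)² = 33.6262779631²
eq3: (x + 37.979)² + (y − 44.485)² = 50.0640984320²
eq1−eq2, eq1−eq3 (x²,y² cancel):
  113.696·x + 17.862·y = -776.344711
  -10.750·x + 119.188·y = 643.348353
det = 113.696·119.188 − 17.862·-10.750 = 13743.215348
x = (-776.344711·119.188 − 17.862·643.348353) / 13743.215348 = -7.569005
y = (113.696·643.348353 − -776.344711·-10.750) / 13743.215348 = 4.715085
|P − Q| = √((-7.569005 − 36.354)² + (4.715085 − 34.970)²) = 53.334700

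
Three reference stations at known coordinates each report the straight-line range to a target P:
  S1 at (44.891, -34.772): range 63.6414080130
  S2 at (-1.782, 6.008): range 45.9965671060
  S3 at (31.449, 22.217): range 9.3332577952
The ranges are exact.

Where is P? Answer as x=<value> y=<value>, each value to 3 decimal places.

eq1: (x − 44.891)² + (y + 34.772)² = 63.6414080130²
eq2: (x + 1.782)² + (y − 6.008)² = 45.9965671060²
eq3: (x − 31.449)² + (y − 22.217)² = 9.3332577952²
eq1−eq3, eq1−eq2 (x²,y² cancel):
  -26.884·x + 113.978·y = 2221.459938
  -93.346·x + 81.560·y = -1250.477649
det = -26.884·81.560 − 113.978·-93.346 = 8446.731348
x = (2221.459938·81.560 − 113.978·-1250.477649) / 8446.731348 = 38.323607
y = (-26.884·-1250.477649 − 2221.459938·-93.346) / 8446.731348 = 28.529644

x=38.324 y=28.530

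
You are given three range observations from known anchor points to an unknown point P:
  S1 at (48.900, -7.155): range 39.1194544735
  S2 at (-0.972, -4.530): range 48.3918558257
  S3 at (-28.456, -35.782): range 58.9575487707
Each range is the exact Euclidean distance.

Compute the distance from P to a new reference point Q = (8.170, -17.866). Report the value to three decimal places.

eq1: (x − 48.900)² + (y + 7.155)² = 39.1194544735²
eq2: (x + 0.972)² + (y + 4.530)² = 48.3918558257²
eq3: (x + 28.456)² + (y + 35.782)² = 58.9575487707²
eq3−eq1, eq3−eq2 (x²,y² cancel):
  154.712·x + 57.254·y = 2297.969404
  54.968·x + 62.504·y = -934.408929
det = 154.712·62.504 − 57.254·54.968 = 6522.980976
x = (2297.969404·62.504 − 57.254·-934.408929) / 6522.980976 = 30.220988
y = (154.712·-934.408929 − 2297.969404·54.968) / 6522.980976 = -41.526881
|P − Q| = √((30.220988 − 8.170)² + (-41.526881 − -17.866)²) = 32.343212

32.343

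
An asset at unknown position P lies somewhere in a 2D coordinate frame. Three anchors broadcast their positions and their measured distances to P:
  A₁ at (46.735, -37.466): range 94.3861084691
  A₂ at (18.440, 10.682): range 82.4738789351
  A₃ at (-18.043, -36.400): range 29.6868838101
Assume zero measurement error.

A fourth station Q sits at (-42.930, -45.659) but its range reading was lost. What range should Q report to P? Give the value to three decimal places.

eq1: (x − 46.735)² + (y + 37.466)² = 94.3861084691²
eq2: (x − 18.440)² + (y − 10.682)² = 82.4738789351²
eq3: (x + 18.043)² + (y + 36.400)² = 29.6868838101²
eq3−eq2, eq3−eq1 (x²,y² cancel):
  72.966·x + 94.164·y = -7117.000761
  129.556·x − 2.132·y = -6090.074870
det = 72.966·-2.132 − 94.164·129.556 = -12355.074696
x = (-7117.000761·-2.132 − 94.164·-6090.074870) / -12355.074696 = -47.643521
y = (72.966·-6090.074870 − -7117.000761·129.556) / -12355.074696 = -38.662797
|P − Q| = √((-47.643521 − -42.930)² + (-38.662797 − -45.659)²) = 8.435883

8.436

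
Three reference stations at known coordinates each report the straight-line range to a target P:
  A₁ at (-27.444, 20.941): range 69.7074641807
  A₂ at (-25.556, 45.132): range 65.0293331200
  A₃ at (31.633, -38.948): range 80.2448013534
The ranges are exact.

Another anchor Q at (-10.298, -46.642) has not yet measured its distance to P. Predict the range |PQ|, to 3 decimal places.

100.657

eq1: (x + 27.444)² + (y − 20.941)² = 69.7074641807²
eq2: (x + 25.556)² + (y − 45.132)² = 65.0293331200²
eq3: (x − 31.633)² + (y + 38.948)² = 80.2448013534²
eq2−eq3, eq2−eq1 (x²,y² cancel):
  114.378·x − 168.160·y = -2382.827145
  -3.776·x − 48.382·y = -2128.624339
det = 114.378·-48.382 − -168.160·-3.776 = -6168.808556
x = (-2382.827145·-48.382 − -168.160·-2128.624339) / -6168.808556 = 39.337179
y = (114.378·-2128.624339 − -2382.827145·-3.776) / -6168.808556 = 40.926112
|P − Q| = √((39.337179 − -10.298)² + (40.926112 − -46.642)²) = 100.656968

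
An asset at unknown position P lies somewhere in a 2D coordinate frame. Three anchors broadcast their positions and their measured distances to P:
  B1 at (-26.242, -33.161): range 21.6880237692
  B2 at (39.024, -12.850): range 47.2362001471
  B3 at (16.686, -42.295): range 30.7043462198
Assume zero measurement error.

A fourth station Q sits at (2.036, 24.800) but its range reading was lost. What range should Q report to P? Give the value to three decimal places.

eq1: (x + 26.242)² + (y + 33.161)² = 21.6880237692²
eq2: (x − 39.024)² + (y + 12.850)² = 47.2362001471²
eq3: (x − 16.686)² + (y + 42.295)² = 30.7043462198²
eq3−eq1, eq3−eq2 (x²,y² cancel):
  -85.856·x + 18.268·y = 193.391366
  44.676·x + 58.890·y = -1667.796273
det = -85.856·58.890 − 18.268·44.676 = -5872.201008
x = (193.391366·58.890 − 18.268·-1667.796273) / -5872.201008 = -7.127842
y = (-85.856·-1667.796273 − 193.391366·44.676) / -5872.201008 = -22.913106
|P − Q| = √((-7.127842 − 2.036)² + (-22.913106 − 24.800)²) = 48.585147

48.585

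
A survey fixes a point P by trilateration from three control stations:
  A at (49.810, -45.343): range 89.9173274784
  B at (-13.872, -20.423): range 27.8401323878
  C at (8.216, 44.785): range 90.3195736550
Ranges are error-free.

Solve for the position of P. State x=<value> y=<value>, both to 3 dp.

eq1: (x − 49.810)² + (y + 45.343)² = 89.9173274784²
eq2: (x + 13.872)² + (y + 20.423)² = 27.8401323878²
eq3: (x − 8.216)² + (y − 44.785)² = 90.3195736550²
eq3−eq2, eq3−eq1 (x²,y² cancel):
  -44.176·x − 130.416·y = 5918.884846
  83.188·x − 180.256·y = 2536.324472
det = -44.176·-180.256 − -130.416·83.188 = 18812.035264
x = (5918.884846·-180.256 − -130.416·2536.324472) / 18812.035264 = -39.131184
y = (-44.176·2536.324472 − 5918.884846·83.188) / 18812.035264 = -32.129690

x=-39.131 y=-32.130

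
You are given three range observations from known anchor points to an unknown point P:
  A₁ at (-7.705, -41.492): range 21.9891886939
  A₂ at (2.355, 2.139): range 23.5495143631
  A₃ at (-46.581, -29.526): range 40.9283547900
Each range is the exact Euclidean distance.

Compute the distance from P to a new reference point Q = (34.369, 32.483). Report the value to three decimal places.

66.384

eq1: (x + 7.705)² + (y + 41.492)² = 21.9891886939²
eq2: (x − 2.355)² + (y − 2.139)² = 23.5495143631²
eq3: (x + 46.581)² + (y + 29.526)² = 40.9283547900²
eq1−eq2, eq1−eq3 (x²,y² cancel):
  20.120·x + 87.262·y = -1841.886950
  -77.752·x + 23.932·y = 69.015342
det = 20.120·23.932 − 87.262·-77.752 = 7266.306864
x = (-1841.886950·23.932 − 87.262·69.015342) / 7266.306864 = -6.895175
y = (20.120·69.015342 − -1841.886950·-77.752) / 7266.306864 = -19.517729
|P − Q| = √((-6.895175 − 34.369)² + (-19.517729 − 32.483)²) = 66.383792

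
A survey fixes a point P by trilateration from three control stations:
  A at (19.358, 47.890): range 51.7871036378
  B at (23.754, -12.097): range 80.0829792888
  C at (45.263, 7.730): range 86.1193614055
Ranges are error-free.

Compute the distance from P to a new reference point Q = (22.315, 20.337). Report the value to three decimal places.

eq1: (x − 19.358)² + (y − 47.890)² = 51.7871036378²
eq2: (x − 23.754)² + (y + 12.097)² = 80.0829792888²
eq3: (x − 45.263)² + (y − 7.730)² = 86.1193614055²
eq2−eq3, eq2−eq1 (x²,y² cancel):
  43.018·x + 39.654·y = 394.641307
  -8.792·x + 119.974·y = 5688.973808
det = 43.018·119.974 − 39.654·-8.792 = 5509.679500
x = (394.641307·119.974 − 39.654·5688.973808) / 5509.679500 = -32.351042
y = (43.018·5688.973808 − 394.641307·-8.792) / 5509.679500 = 45.047622
|P − Q| = √((-32.351042 − 22.315)² + (45.047622 − 20.337)²) = 59.991591

59.992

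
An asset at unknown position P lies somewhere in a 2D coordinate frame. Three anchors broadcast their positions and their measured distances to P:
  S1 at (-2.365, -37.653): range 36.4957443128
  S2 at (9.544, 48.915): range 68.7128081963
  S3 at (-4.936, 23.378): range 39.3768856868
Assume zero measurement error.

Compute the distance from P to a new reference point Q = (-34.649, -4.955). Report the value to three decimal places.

eq1: (x + 2.365)² + (y + 37.653)² = 36.4957443128²
eq2: (x − 9.544)² + (y − 48.915)² = 68.7128081963²
eq3: (x + 4.936)² + (y − 23.378)² = 39.3768856868²
eq2−eq1, eq2−eq3 (x²,y² cancel):
  -23.818·x − 173.136·y = 2329.087130
  -28.960·x − 51.074·y = 1258.040703
det = -23.818·-51.074 − -173.136·-28.960 = -3797.538028
x = (2329.087130·-51.074 − -173.136·1258.040703) / -3797.538028 = -26.031692
y = (-23.818·1258.040703 − 2329.087130·-28.960) / -3797.538028 = -9.871224
|P − Q| = √((-26.031692 − -34.649)² + (-9.871224 − -4.955)²) = 9.921052

9.921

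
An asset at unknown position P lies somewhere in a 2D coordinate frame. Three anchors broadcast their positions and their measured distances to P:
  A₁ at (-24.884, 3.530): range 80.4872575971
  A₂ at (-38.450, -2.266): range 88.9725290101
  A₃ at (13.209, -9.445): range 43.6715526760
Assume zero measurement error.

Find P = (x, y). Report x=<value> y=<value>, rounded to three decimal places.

eq1: (x + 24.884)² + (y − 3.530)² = 80.4872575971²
eq2: (x + 38.450)² + (y + 2.266)² = 88.9725290101²
eq3: (x − 13.209)² + (y + 9.445)² = 43.6715526760²
eq1−eq3, eq1−eq2 (x²,y² cancel):
  76.186·x − 25.950·y = 4203.005472
  -27.132·x − 11.592·y = -586.049383
det = 76.186·-11.592 − -25.950·-27.132 = -1587.223512
x = (4203.005472·-11.592 − -25.950·-586.049383) / -1587.223512 = 40.277390
y = (76.186·-586.049383 − 4203.005472·-27.132) / -1587.223512 = -43.716078

x=40.277 y=-43.716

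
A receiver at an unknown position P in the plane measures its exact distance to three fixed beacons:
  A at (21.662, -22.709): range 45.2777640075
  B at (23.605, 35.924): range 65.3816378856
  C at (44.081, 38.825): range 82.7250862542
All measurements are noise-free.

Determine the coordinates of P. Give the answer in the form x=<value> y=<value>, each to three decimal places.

x=-22.044 y=-10.883

eq1: (x − 21.662)² + (y + 22.709)² = 45.2777640075²
eq2: (x − 23.605)² + (y − 35.924)² = 65.3816378856²
eq3: (x − 44.081)² + (y − 38.825)² = 82.7250862542²
eq2−eq1, eq2−eq3 (x²,y² cancel):
  -3.886·x − 117.266·y = 1361.893783
  40.952·x + 5.802·y = -965.895938
det = -3.886·5.802 − -117.266·40.952 = 4779.730660
x = (1361.893783·5.802 − -117.266·-965.895938) / 4779.730660 = -22.044139
y = (-3.886·-965.895938 − 1361.893783·40.952) / 4779.730660 = -10.883208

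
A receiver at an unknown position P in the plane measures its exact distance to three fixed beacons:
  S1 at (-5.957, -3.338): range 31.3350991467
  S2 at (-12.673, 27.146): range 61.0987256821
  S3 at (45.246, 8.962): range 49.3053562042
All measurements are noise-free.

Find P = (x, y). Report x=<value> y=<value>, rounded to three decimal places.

x=12.970 y=-28.311

eq1: (x + 5.957)² + (y + 3.338)² = 31.3350991467²
eq2: (x + 12.673)² + (y − 27.146)² = 61.0987256821²
eq3: (x − 45.246)² + (y − 8.962)² = 49.3053562042²
eq2−eq1, eq2−eq3 (x²,y² cancel):
  13.432·x − 60.968·y = 1900.283689
  115.838·x − 36.368·y = 2532.043845
det = 13.432·-36.368 − -60.968·115.838 = 6573.916208
x = (1900.283689·-36.368 − -60.968·2532.043845) / 6573.916208 = 12.970067
y = (13.432·2532.043845 − 1900.283689·115.838) / 6573.916208 = -28.311077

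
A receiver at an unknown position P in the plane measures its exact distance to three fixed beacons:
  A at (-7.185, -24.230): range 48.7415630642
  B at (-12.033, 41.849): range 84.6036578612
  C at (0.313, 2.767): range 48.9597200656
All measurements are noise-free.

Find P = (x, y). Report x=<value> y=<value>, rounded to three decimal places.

x=41.553 y=-23.621

eq1: (x + 7.185)² + (y + 24.230)² = 48.7415630642²
eq2: (x + 12.033)² + (y − 41.849)² = 84.6036578612²
eq3: (x − 0.313)² + (y − 2.767)² = 48.9597200656²
eq1−eq2, eq1−eq3 (x²,y² cancel):
  -9.696·x + 132.158·y = -3524.624189
  14.996·x + 53.994·y = -652.277086
det = -9.696·53.994 − 132.158·14.996 = -2505.367192
x = (-3524.624189·53.994 − 132.158·-652.277086) / -2505.367192 = 41.552761
y = (-9.696·-652.277086 − -3524.624189·14.996) / -2505.367192 = -23.621185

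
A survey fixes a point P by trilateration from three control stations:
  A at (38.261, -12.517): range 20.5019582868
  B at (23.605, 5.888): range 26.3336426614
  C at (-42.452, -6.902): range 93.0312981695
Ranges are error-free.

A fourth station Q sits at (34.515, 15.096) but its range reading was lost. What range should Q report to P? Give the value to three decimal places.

eq1: (x − 38.261)² + (y + 12.517)² = 20.5019582868²
eq2: (x − 23.605)² + (y − 5.888)² = 26.3336426614²
eq3: (x + 42.452)² + (y + 6.902)² = 93.0312981695²
eq2−eq3, eq2−eq1 (x²,y² cancel):
  -132.114·x − 25.580·y = -6703.416364
  29.312·x − 36.810·y = 1301.845283
det = -132.114·-36.810 − -25.580·29.312 = 5612.917300
x = (-6703.416364·-36.810 − -25.580·1301.845283) / 5612.917300 = 49.894546
y = (-132.114·1301.845283 − -6703.416364·29.312) / 5612.917300 = 4.364674
|P − Q| = √((49.894546 − 34.515)² + (4.364674 − 15.096)²) = 18.753447

18.753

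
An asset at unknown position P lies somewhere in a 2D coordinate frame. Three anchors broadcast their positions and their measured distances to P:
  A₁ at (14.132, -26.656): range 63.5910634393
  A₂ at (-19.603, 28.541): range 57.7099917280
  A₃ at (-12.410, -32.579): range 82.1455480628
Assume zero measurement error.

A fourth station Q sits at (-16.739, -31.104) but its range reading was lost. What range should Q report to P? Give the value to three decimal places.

eq1: (x − 14.132)² + (y + 26.656)² = 63.5910634393²
eq2: (x + 19.603)² + (y − 28.541)² = 57.7099917280²
eq3: (x + 12.410)² + (y + 32.579)² = 82.1455480628²
eq1−eq3, eq1−eq2 (x²,y² cancel):
  -53.084·x − 11.846·y = -2398.924136
  -67.470·x + 110.394·y = 1001.990734
det = -53.084·110.394 − -11.846·-67.470 = -6659.404716
x = (-2398.924136·110.394 − -11.846·1001.990734) / -6659.404716 = 37.984964
y = (-53.084·1001.990734 − -2398.924136·-67.470) / -6659.404716 = 32.291939
|P − Q| = √((37.984964 − -16.739)² + (32.291939 − -31.104)²) = 83.748178

83.748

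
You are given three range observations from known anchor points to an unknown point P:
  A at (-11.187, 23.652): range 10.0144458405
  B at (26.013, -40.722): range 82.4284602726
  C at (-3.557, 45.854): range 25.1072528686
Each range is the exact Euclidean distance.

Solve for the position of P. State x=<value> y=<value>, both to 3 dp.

x=-20.502 y=27.328

eq1: (x + 11.187)² + (y − 23.652)² = 10.0144458405²
eq2: (x − 26.013)² + (y + 40.722)² = 82.4284602726²
eq3: (x + 3.557)² + (y − 45.854)² = 25.1072528686²
eq2−eq3, eq2−eq1 (x²,y² cancel):
  -59.140·x + 173.152·y = 5944.361028
  -74.400·x + 128.748·y = 5043.770557
det = -59.140·128.748 − 173.152·-74.400 = 5268.352080
x = (5944.361028·128.748 − 173.152·5043.770557) / 5268.352080 = -20.502496
y = (-59.140·5043.770557 − 5944.361028·-74.400) / 5268.352080 = 27.327686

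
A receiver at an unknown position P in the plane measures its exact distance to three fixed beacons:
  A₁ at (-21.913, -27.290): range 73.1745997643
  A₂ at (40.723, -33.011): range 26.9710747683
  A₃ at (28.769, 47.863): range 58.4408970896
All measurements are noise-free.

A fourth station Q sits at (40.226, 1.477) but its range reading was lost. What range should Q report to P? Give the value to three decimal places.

11.925

eq1: (x + 21.913)² + (y + 27.290)² = 73.1745997643²
eq2: (x − 40.723)² + (y + 33.011)² = 26.9710747683²
eq3: (x − 28.769)² + (y − 47.863)² = 58.4408970896²
eq2−eq3, eq2−eq1 (x²,y² cancel):
  -23.908·x + 161.748·y = -2317.466298
  -125.272·x + 11.442·y = -6150.248358
det = -23.908·11.442 − 161.748·-125.272 = 19988.940120
x = (-2317.466298·11.442 − 161.748·-6150.248358) / 19988.940120 = 48.440483
y = (-23.908·-6150.248358 − -2317.466298·-125.272) / 19988.940120 = -7.167639
|P − Q| = √((48.440483 − 40.226)² + (-7.167639 − 1.477)²) = 11.925079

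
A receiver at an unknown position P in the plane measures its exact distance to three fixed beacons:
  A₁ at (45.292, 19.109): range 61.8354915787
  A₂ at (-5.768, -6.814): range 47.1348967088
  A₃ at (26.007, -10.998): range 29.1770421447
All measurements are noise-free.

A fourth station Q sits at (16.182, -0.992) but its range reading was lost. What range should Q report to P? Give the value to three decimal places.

40.765

eq1: (x − 45.292)² + (y − 19.109)² = 61.8354915787²
eq2: (x + 5.768)² + (y + 6.814)² = 47.1348967088²
eq3: (x − 26.007)² + (y + 10.998)² = 29.1770421447²
eq1−eq2, eq1−eq3 (x²,y² cancel):
  -102.120·x − 51.846·y = -734.889194
  -38.570·x − 60.214·y = 1353.129138
det = -102.120·-60.214 − -51.846·-38.570 = 4149.353460
x = (-734.889194·-60.214 − -51.846·1353.129138) / 4149.353460 = 27.571754
y = (-102.120·1353.129138 − -734.889194·-38.570) / 4149.353460 = -40.133053
|P − Q| = √((27.571754 − 16.182)² + (-40.133053 − -0.992)²) = 40.764550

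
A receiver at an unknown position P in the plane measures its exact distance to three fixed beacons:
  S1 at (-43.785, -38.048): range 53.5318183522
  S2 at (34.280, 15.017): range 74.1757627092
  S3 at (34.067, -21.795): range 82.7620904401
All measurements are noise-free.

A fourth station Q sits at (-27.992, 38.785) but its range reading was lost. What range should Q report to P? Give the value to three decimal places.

26.291

eq1: (x + 43.785)² + (y + 38.048)² = 53.5318183522²
eq2: (x − 34.280)² + (y − 15.017)² = 74.1757627092²
eq3: (x − 34.067)² + (y + 21.795)² = 82.7620904401²
eq2−eq1, eq2−eq3 (x²,y² cancel):
  -156.130·x − 106.130·y = 4600.536037
  -0.426·x − 73.624·y = -1112.566016
det = -156.130·-73.624 − -106.130·-0.426 = 11449.703740
x = (4600.536037·-73.624 − -106.130·-1112.566016) / 11449.703740 = -39.895049
y = (-156.130·-1112.566016 − 4600.536037·-0.426) / 11449.703740 = 15.342297
|P − Q| = √((-39.895049 − -27.992)² + (15.342297 − 38.785)²) = 26.291498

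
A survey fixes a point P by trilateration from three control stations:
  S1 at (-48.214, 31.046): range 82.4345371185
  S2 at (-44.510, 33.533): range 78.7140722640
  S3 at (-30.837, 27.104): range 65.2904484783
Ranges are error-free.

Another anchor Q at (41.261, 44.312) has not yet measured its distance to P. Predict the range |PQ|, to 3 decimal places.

13.471

eq1: (x + 48.214)² + (y − 31.046)² = 82.4345371185²
eq2: (x + 44.510)² + (y − 33.533)² = 78.7140722640²
eq3: (x + 30.837)² + (y − 27.104)² = 65.2904484783²
eq2−eq3, eq2−eq1 (x²,y² cancel):
  27.346·x − 12.858·y = 513.007706
  -7.408·x − 4.974·y = -416.706015
det = 27.346·-4.974 − -12.858·-7.408 = -231.271068
x = (513.007706·-4.974 − -12.858·-416.706015) / -231.271068 = 34.201019
y = (27.346·-416.706015 − 513.007706·-7.408) / -231.271068 = 32.839739
|P − Q| = √((34.201019 − 41.261)² + (32.839739 − 44.312)²) = 13.470564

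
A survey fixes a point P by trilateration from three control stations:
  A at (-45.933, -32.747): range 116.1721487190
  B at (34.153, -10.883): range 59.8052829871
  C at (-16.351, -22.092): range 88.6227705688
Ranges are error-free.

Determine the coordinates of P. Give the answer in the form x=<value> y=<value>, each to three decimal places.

x=36.743 y=48.866

eq1: (x + 45.933)² + (y + 32.747)² = 116.1721487190²
eq2: (x − 34.153)² + (y + 10.883)² = 59.8052829871²
eq3: (x + 16.351)² + (y + 22.092)² = 88.6227705688²
eq2−eq1, eq2−eq3 (x²,y² cancel):
  -160.172·x − 43.728·y = -8021.956865
  -101.008·x − 22.418·y = -4806.779023
det = -160.172·-22.418 − -43.728·-101.008 = -826.141928
x = (-8021.956865·-22.418 − -43.728·-4806.779023) / -826.141928 = 36.742602
y = (-160.172·-4806.779023 − -8021.956865·-101.008) / -826.141928 = 48.866191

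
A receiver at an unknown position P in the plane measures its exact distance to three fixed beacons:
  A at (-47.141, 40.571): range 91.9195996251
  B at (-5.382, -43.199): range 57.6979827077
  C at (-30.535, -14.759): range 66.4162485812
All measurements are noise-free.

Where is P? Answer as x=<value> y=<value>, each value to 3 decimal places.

x=34.556 y=-1.558

eq1: (x + 47.141)² + (y − 40.571)² = 91.9195996251²
eq2: (x + 5.382)² + (y + 43.199)² = 57.6979827077²
eq3: (x + 30.535)² + (y + 14.759)² = 66.4162485812²
eq2−eq3, eq2−eq1 (x²,y² cancel):
  -50.306·x + 56.880·y = -1826.966086
  -83.518·x + 167.540·y = -3146.995190
det = -50.306·167.540 − 56.880·-83.518 = -3677.763400
x = (-1826.966086·167.540 − 56.880·-3146.995190) / -3677.763400 = 34.556005
y = (-50.306·-3146.995190 − -1826.966086·-83.518) / -3677.763400 = -1.557519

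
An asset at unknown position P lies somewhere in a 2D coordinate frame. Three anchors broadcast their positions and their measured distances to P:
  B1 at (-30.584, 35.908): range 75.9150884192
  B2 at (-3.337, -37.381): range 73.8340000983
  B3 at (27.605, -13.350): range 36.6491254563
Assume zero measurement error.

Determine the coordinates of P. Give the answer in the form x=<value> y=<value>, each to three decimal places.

eq1: (x + 30.584)² + (y − 35.908)² = 75.9150884192²
eq2: (x + 3.337)² + (y + 37.381)² = 73.8340000983²
eq3: (x − 27.605)² + (y + 13.350)² = 36.6491254563²
eq1−eq3, eq1−eq2 (x²,y² cancel):
  116.378·x − 98.516·y = 3135.435258
  54.494·x − 146.578·y = -504.649711
det = 116.378·-146.578 − -98.516·54.494 = -11689.923580
x = (3135.435258·-146.578 − -98.516·-504.649711) / -11689.923580 = 43.567599
y = (116.378·-504.649711 − 3135.435258·54.494) / -11689.923580 = 19.640208

x=43.568 y=19.640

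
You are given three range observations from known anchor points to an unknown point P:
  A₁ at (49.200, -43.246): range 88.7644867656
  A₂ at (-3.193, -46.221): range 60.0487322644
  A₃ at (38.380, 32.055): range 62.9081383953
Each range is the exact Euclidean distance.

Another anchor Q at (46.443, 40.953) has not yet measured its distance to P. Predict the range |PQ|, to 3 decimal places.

73.692

eq1: (x − 49.200)² + (y + 43.246)² = 88.7644867656²
eq2: (x + 3.193)² + (y + 46.221)² = 60.0487322644²
eq3: (x − 38.380)² + (y − 32.055)² = 62.9081383953²
eq3−eq1, eq3−eq2 (x²,y² cancel):
  21.640·x − 150.602·y = -2131.391143
  -83.146·x − 156.552·y = -2.387705
det = 21.640·-156.552 − -150.602·-83.146 = -15909.739172
x = (-2131.391143·-156.552 − -150.602·-2.387705) / -15909.739172 = -20.950309
y = (21.640·-2.387705 − -2131.391143·-83.146) / -15909.739172 = 11.142126
|P − Q| = √((-20.950309 − 46.443)² + (11.142126 − 40.953)²) = 73.692241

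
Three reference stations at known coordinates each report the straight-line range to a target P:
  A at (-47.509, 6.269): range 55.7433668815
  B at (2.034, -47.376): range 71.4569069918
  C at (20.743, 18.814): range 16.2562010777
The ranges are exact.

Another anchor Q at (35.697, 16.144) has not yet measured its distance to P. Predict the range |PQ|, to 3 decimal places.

31.360

eq1: (x + 47.509)² + (y − 6.269)² = 55.7433668815²
eq2: (x − 2.034)² + (y + 47.376)² = 71.4569069918²
eq3: (x − 20.743)² + (y − 18.814)² = 16.2562010777²
eq3−eq2, eq3−eq1 (x²,y² cancel):
  -37.418·x − 132.380·y = -3377.441596
  -136.504·x − 25.090·y = -1330.892081
det = -37.418·-25.090 − -132.380·-136.504 = -17131.581900
x = (-3377.441596·-25.090 − -132.380·-1330.892081) / -17131.581900 = 5.337714
y = (-37.418·-1330.892081 − -3377.441596·-136.504) / -17131.581900 = 24.004495
|P − Q| = √((5.337714 − 35.697)² + (24.004495 − 16.144)²) = 31.360383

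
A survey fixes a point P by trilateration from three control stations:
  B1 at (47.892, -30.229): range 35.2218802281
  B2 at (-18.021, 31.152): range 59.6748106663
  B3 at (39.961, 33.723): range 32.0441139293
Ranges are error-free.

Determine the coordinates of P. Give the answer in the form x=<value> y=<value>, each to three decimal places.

x=34.164 y=2.208

eq1: (x − 47.892)² + (y + 30.229)² = 35.2218802281²
eq2: (x + 18.021)² + (y − 31.152)² = 59.6748106663²
eq3: (x − 39.961)² + (y − 33.723)² = 32.0441139293²
eq3−eq1, eq3−eq2 (x²,y² cancel):
  15.862·x − 127.904·y = 259.558246
  -115.964·x − 5.142·y = -3973.176496
det = 15.862·-5.142 − -127.904·-115.964 = -14913.821860
x = (259.558246·-5.142 − -127.904·-3973.176496) / -14913.821860 = 34.164269
y = (15.862·-3973.176496 − 259.558246·-115.964) / -14913.821860 = 2.207557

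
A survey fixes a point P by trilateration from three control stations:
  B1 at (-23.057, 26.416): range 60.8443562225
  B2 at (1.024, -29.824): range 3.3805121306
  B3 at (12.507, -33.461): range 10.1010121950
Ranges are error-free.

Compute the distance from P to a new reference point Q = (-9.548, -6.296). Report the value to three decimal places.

25.648

eq1: (x + 23.057)² + (y − 26.416)² = 60.8443562225²
eq2: (x − 1.024)² + (y + 29.824)² = 3.3805121306²
eq3: (x − 12.507)² + (y + 33.461)² = 10.1010121950²
eq2−eq1, eq2−eq3 (x²,y² cancel):
  -48.162·x + 112.480·y = -3351.697069
  22.966·x − 7.274·y = 294.941433
det = -48.162·-7.274 − 112.480·22.966 = -2232.885292
x = (-3351.697069·-7.274 − 112.480·294.941433) / -2232.885292 = 3.938746
y = (-48.162·294.941433 − -3351.697069·22.966) / -2232.885292 = -28.111657
|P − Q| = √((3.938746 − -9.548)² + (-28.111657 − -6.296)²) = 25.647908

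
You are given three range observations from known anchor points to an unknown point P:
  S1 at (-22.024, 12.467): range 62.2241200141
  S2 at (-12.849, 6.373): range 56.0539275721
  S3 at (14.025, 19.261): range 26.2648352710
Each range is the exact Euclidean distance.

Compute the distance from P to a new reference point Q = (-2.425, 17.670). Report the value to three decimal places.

41.992

eq1: (x + 22.024)² + (y − 12.467)² = 62.2241200141²
eq2: (x + 12.849)² + (y − 6.373)² = 56.0539275721²
eq3: (x − 14.025)² + (y − 19.261)² = 26.2648352710²
eq1−eq3, eq1−eq2 (x²,y² cancel):
  72.098·x + 13.588·y = 3109.203621
  18.350·x − 12.188·y = 295.027580
det = 72.098·-12.188 − 13.588·18.350 = -1128.070224
x = (3109.203621·-12.188 − 13.588·295.027580) / -1128.070224 = 37.146454
y = (72.098·295.027580 − 3109.203621·18.350) / -1128.070224 = 31.720532
|P − Q| = √((37.146454 − -2.425)² + (31.720532 − 17.670)²) = 41.991873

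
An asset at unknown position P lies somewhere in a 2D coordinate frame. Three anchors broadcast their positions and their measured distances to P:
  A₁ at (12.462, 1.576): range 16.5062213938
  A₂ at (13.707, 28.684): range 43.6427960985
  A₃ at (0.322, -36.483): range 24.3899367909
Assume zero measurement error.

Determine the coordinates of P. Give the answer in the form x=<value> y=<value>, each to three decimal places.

eq1: (x − 12.462)² + (y − 1.576)² = 16.5062213938²
eq2: (x − 13.707)² + (y − 28.684)² = 43.6427960985²
eq3: (x − 0.322)² + (y + 36.483)² = 24.3899367909²
eq2−eq1, eq2−eq3 (x²,y² cancel):
  -2.490·x − 54.216·y = 779.369822
  -26.770·x − 130.334·y = 1630.283903
det = -2.490·-130.334 − -54.216·-26.770 = -1126.830660
x = (779.369822·-130.334 − -54.216·1630.283903) / -1126.830660 = 11.706208
y = (-2.490·1630.283903 − 779.369822·-26.770) / -1126.830660 = -14.912909

x=11.706 y=-14.913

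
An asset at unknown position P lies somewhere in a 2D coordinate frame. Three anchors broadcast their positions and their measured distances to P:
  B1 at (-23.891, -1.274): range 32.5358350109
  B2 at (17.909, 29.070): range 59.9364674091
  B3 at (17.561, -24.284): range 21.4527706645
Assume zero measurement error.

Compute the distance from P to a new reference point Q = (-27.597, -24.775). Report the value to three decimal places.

eq1: (x + 23.891)² + (y + 1.274)² = 32.5358350109²
eq2: (x − 17.909)² + (y − 29.070)² = 59.9364674091²
eq3: (x − 17.561)² + (y + 24.284)² = 21.4527706645²
eq2−eq3, eq2−eq1 (x²,y² cancel):
  -0.696·x − 106.708·y = 2864.462952
  -83.600·x − 60.688·y = 1940.405342
det = -0.696·-60.688 − -106.708·-83.600 = -8878.549952
x = (2864.462952·-60.688 − -106.708·1940.405342) / -8878.549952 = -3.741404
y = (-0.696·1940.405342 − 2864.462952·-83.600) / -8878.549952 = -26.819535
|P − Q| = √((-3.741404 − -27.597)² + (-26.819535 − -24.775)²) = 23.943048

23.943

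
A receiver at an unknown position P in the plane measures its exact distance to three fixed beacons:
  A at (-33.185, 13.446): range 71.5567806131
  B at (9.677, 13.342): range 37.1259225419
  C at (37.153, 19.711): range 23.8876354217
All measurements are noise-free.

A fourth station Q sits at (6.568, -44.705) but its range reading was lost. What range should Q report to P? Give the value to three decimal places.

91.338

eq1: (x + 33.185)² + (y − 13.446)² = 71.5567806131²
eq2: (x − 9.677)² + (y − 13.342)² = 37.1259225419²
eq3: (x − 37.153)² + (y − 19.711)² = 23.8876354217²
eq3−eq1, eq3−eq2 (x²,y² cancel):
  -140.676·x − 12.530·y = -5036.583515
  -54.952·x − 12.738·y = -2304.930636
det = -140.676·-12.738 − -12.530·-54.952 = 1103.382328
x = (-5036.583515·-12.738 − -12.530·-2304.930636) / 1103.382328 = 31.970079
y = (-140.676·-2304.930636 − -5036.583515·-54.952) / 1103.382328 = 43.029586
|P − Q| = √((31.970079 − 6.568)² + (43.029586 − -44.705)²) = 91.337961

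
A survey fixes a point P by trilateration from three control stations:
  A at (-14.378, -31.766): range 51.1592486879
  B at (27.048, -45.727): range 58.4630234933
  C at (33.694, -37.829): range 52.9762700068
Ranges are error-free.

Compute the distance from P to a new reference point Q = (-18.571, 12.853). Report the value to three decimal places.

eq1: (x + 14.378)² + (y + 31.766)² = 51.1592486879²
eq2: (x − 27.048)² + (y + 45.727)² = 58.4630234933²
eq3: (x − 33.694)² + (y + 37.829)² = 52.9762700068²
eq2−eq3, eq2−eq1 (x²,y² cancel):
  13.292·x + 15.796·y = 355.205976
  -82.852·x + 27.922·y = -806.090803
det = 13.292·27.922 − 15.796·-82.852 = 1679.869416
x = (355.205976·27.922 − 15.796·-806.090803) / 1679.869416 = 13.483829
y = (13.292·-806.090803 − 355.205976·-82.852) / 1679.869416 = 11.140727
|P − Q| = √((13.483829 − -18.571)² + (11.140727 − 12.853)²) = 32.100528

32.101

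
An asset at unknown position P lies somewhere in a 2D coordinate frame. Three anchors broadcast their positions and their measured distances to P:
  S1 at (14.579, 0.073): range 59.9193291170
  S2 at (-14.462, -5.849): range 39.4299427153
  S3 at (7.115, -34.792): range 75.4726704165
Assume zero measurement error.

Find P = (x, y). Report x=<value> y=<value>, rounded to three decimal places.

eq1: (x − 14.579)² + (y − 0.073)² = 59.9193291170²
eq2: (x + 14.462)² + (y + 5.849)² = 39.4299427153²
eq3: (x − 7.115)² + (y + 34.792)² = 75.4726704165²
eq1−eq2, eq1−eq3 (x²,y² cancel):
  -58.082·x − 11.844·y = 2066.413294
  -14.928·x − 69.730·y = -1057.244059
det = -58.082·-69.730 − -11.844·-14.928 = 3873.250628
x = (2066.413294·-69.730 − -11.844·-1057.244059) / 3873.250628 = -40.434512
y = (-58.082·-1057.244059 − 2066.413294·-14.928) / 3873.250628 = 23.818306

x=-40.435 y=23.818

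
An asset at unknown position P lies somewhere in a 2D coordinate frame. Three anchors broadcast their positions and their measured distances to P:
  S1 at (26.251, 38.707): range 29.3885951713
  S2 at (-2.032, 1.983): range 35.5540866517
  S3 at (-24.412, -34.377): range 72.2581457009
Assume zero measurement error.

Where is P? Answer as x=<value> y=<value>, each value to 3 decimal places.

eq1: (x − 26.251)² + (y − 38.707)² = 29.3885951713²
eq2: (x + 2.032)² + (y − 1.983)² = 35.5540866517²
eq3: (x + 24.412)² + (y + 34.377)² = 72.2581457009²
eq2−eq3, eq2−eq1 (x²,y² cancel):
  -44.760·x − 72.720·y = -2187.483982
  56.566·x + 73.448·y = 2579.689088
det = -44.760·73.448 − -72.720·56.566 = 825.947040
x = (-2187.483982·73.448 − -72.720·2579.689088) / 825.947040 = 32.603382
y = (-44.760·2579.689088 − -2187.483982·56.566) / 825.947040 = 10.013155

x=32.603 y=10.013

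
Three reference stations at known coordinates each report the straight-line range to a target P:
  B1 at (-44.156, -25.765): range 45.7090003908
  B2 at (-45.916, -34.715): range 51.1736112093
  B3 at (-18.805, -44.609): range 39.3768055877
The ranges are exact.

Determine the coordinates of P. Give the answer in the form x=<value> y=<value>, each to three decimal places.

x=-1.548 y=-9.215

eq1: (x + 44.156)² + (y + 25.765)² = 45.7090003908²
eq2: (x + 45.916)² + (y + 34.715)² = 51.1736112093²
eq3: (x + 18.805)² + (y + 44.609)² = 39.3768055877²
eq1−eq3, eq1−eq2 (x²,y² cancel):
  50.702·x − 37.688·y = 268.783243
  -3.520·x − 17.900·y = 170.396953
det = 50.702·-17.900 − -37.688·-3.520 = -1040.227560
x = (268.783243·-17.900 − -37.688·170.396953) / -1040.227560 = -1.548411
y = (50.702·170.396953 − 268.783243·-3.520) / -1040.227560 = -9.214891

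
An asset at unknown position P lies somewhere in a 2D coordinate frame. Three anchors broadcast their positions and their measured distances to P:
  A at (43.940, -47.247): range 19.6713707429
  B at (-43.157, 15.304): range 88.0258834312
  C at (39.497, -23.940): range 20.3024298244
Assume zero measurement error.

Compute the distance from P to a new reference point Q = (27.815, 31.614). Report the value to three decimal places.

eq1: (x − 43.940)² + (y + 47.247)² = 19.6713707429²
eq2: (x + 43.157)² + (y − 15.304)² = 88.0258834312²
eq3: (x − 39.497)² + (y + 23.940)² = 20.3024298244²
eq2−eq1, eq2−eq3 (x²,y² cancel):
  174.194·x − 125.102·y = 9427.856871
  165.308·x − 78.488·y = 7372.765041
det = 174.194·-78.488 − -125.102·165.308 = 7008.222744
x = (9427.856871·-78.488 − -125.102·7372.765041) / 7008.222744 = 26.022863
y = (174.194·7372.765041 − 9427.856871·165.308) / 7008.222744 = -39.126714
|P − Q| = √((26.022863 − 27.815)² + (-39.126714 − 31.614)²) = 70.763412

70.763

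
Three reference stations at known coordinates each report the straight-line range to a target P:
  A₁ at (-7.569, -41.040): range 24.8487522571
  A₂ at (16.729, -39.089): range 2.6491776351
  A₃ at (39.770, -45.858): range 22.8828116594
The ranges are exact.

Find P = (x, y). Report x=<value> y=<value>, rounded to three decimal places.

eq1: (x + 7.569)² + (y + 41.040)² = 24.8487522571²
eq2: (x − 16.729)² + (y + 39.089)² = 2.6491776351²
eq3: (x − 39.770)² + (y + 45.858)² = 22.8828116594²
eq1−eq2, eq1−eq3 (x²,y² cancel):
  48.596·x + 3.902·y = 676.680348
  94.678·x − 9.636·y = 2036.875122
det = 48.596·-9.636 − 3.902·94.678 = -837.704612
x = (676.680348·-9.636 − 3.902·2036.875122) / -837.704612 = 17.271456
y = (48.596·2036.875122 − 676.680348·94.678) / -837.704612 = -41.682045

x=17.271 y=-41.682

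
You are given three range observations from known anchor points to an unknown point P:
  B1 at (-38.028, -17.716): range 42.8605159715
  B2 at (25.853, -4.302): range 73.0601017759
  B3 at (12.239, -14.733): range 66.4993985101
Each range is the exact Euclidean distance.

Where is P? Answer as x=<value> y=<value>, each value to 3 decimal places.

x=-41.057 y=25.037

eq1: (x + 38.028)² + (y + 17.716)² = 42.8605159715²
eq2: (x − 25.853)² + (y + 4.302)² = 73.0601017759²
eq3: (x − 12.239)² + (y + 14.733)² = 66.4993985101²
eq3−eq1, eq3−eq2 (x²,y² cancel):
  -100.534·x − 5.966·y = 3978.277203
  27.228·x + 20.862·y = -595.578066
det = -100.534·20.862 − -5.966·27.228 = -1934.898060
x = (3978.277203·20.862 − -5.966·-595.578066) / -1934.898060 = -41.057254
y = (-100.534·-595.578066 − 3978.277203·27.228) / -1934.898060 = 25.037333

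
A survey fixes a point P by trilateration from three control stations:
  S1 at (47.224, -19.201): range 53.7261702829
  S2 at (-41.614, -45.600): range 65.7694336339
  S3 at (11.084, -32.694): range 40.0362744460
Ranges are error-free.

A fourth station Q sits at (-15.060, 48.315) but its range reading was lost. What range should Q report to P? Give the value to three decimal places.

eq1: (x − 47.224)² + (y + 19.201)² = 53.7261702829²
eq2: (x + 41.614)² + (y + 45.600)² = 65.7694336339²
eq3: (x − 11.084)² + (y + 32.694)² = 40.0362744460²
eq3−eq1, eq3−eq2 (x²,y² cancel):
  72.280·x + 26.986·y = 123.433783
  -105.396·x − 25.812·y = -103.382825
det = 72.280·-25.812 − 26.986·-105.396 = 978.525096
x = (123.433783·-25.812 − 26.986·-103.382825) / 978.525096 = -0.404879
y = (72.280·-103.382825 − 123.433783·-105.396) / 978.525096 = 5.658431
|P − Q| = √((-0.404879 − -15.060)² + (5.658431 − 48.315)²) = 45.103830

45.104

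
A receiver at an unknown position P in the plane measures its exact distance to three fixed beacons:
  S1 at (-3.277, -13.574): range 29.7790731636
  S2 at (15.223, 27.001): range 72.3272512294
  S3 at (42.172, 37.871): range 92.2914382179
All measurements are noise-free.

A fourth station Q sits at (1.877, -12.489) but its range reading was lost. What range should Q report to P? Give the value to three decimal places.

eq1: (x + 3.277)² + (y + 13.574)² = 29.7790731636²
eq2: (x − 15.223)² + (y − 27.001)² = 72.3272512294²
eq3: (x − 42.172)² + (y − 37.871)² = 92.2914382179²
eq2−eq1, eq2−eq3 (x²,y² cancel):
  -37.000·x − 81.150·y = 3578.636547
  53.898·x + 21.740·y = -1034.581803
det = -37.000·21.740 − -81.150·53.898 = 3569.442700
x = (3578.636547·21.740 − -81.150·-1034.581803) / 3569.442700 = -1.724850
y = (-37.000·-1034.581803 − 3578.636547·53.898) / 3569.442700 = -43.312595
|P − Q| = √((-1.724850 − 1.877)² + (-43.312595 − -12.489)²) = 31.033326

31.033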